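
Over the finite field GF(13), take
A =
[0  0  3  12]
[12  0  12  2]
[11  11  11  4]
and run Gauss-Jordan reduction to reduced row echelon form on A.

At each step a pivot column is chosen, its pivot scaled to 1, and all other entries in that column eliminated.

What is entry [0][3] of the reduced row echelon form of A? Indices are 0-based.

M[0][3] = 7

step 1: exchange rows 0,1
step 1: normalize row 0 (÷12) = (1, 0, 1, 11)
  row 2: subtract 11×row0 = (0, 11, 0, 0)
step 2: exchange rows 1,2
step 2: normalize row 1 (÷11) = (0, 1, 0, 0)
step 3: normalize row 2 (÷3) = (0, 0, 1, 4)
  row 0: subtract 1×row2 = (1, 0, 0, 7)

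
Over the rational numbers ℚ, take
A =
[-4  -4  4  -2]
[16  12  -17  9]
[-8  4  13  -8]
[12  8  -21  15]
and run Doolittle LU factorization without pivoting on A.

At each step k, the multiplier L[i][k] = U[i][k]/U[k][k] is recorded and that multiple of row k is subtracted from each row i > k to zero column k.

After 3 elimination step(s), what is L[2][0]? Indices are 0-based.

L[2][0] = 2

Step 1: pivot at (0,0) is -4.
  row1 ← row1 − (-4)·row0  ⇒  L[1][0]=-4, U row1=(0, -4, -1, 1)
  row2 ← row2 − (2)·row0  ⇒  L[2][0]=2, U row2=(0, 12, 5, -4)
  row3 ← row3 − (-3)·row0  ⇒  L[3][0]=-3, U row3=(0, -4, -9, 9)
Step 2: pivot at (1,1) is -4.
  row2 ← row2 − (-3)·row1  ⇒  L[2][1]=-3, U row2=(0, 0, 2, -1)
  row3 ← row3 − (1)·row1  ⇒  L[3][1]=1, U row3=(0, 0, -8, 8)
Step 3: pivot at (2,2) is 2.
  row3 ← row3 − (-4)·row2  ⇒  L[3][2]=-4, U row3=(0, 0, 0, 4)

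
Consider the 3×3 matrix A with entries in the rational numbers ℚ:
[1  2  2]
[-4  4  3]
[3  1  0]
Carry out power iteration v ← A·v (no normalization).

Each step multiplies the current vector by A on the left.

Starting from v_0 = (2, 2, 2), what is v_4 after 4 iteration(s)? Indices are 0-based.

v_4 = (346, -186, 366)

v_0 = (2, 2, 2).
v_1 = A·v_0 = (10, 6, 8).
v_2 = A·v_1 = (38, 8, 36).
v_3 = A·v_2 = (126, -12, 122).
v_4 = A·v_3 = (346, -186, 366).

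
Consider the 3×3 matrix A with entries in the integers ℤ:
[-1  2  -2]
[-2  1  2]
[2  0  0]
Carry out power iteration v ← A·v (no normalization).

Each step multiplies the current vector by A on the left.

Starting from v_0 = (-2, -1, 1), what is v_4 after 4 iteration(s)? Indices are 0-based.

v_4 = (-164, 53, -20)

v_0 = (-2, -1, 1).
v_1 = A·v_0 = (-2, 5, -4).
v_2 = A·v_1 = (20, 1, -4).
v_3 = A·v_2 = (-10, -47, 40).
v_4 = A·v_3 = (-164, 53, -20).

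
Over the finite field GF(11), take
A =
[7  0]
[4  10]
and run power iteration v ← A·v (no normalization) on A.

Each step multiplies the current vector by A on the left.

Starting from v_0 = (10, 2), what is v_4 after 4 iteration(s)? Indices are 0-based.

v_4 = (8, 1)

v_0 = (10, 2).
v_1 = A·v_0 = (4, 5).
v_2 = A·v_1 = (6, 0).
v_3 = A·v_2 = (9, 2).
v_4 = A·v_3 = (8, 1).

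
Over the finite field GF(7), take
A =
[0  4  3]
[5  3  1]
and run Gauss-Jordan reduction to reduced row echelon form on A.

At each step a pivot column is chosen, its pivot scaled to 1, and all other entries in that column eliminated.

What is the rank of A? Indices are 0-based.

rank = 2

pivot(0,0): swap R0↔R1
pivot(0,0)=5: scale R0 → (1, 2, 3)
pivot(1,1)=4: scale R1 → (0, 1, 6)
  clear (0,1): R0 −= (2)R1 → (1, 0, 5)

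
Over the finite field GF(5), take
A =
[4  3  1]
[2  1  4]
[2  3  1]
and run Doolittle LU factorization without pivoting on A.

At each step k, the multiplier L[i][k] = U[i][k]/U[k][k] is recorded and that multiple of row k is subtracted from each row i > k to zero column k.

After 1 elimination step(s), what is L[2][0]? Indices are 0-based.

k=0: U[0][0]=4
  eliminate (1,0): mult=3, new row 1: (0, 2, 1); set L[1][0]=3
  eliminate (2,0): mult=3, new row 2: (0, 4, 3); set L[2][0]=3

L[2][0] = 3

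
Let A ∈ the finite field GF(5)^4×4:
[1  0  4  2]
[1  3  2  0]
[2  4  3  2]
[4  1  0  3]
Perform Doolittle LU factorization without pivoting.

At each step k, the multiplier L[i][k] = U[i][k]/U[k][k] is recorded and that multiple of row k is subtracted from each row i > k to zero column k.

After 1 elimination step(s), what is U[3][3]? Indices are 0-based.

U[3][3] = 0

Step 1: pivot at (0,0) is 1.
  row1 ← row1 − (1)·row0  ⇒  L[1][0]=1, U row1=(0, 3, 3, 3)
  row2 ← row2 − (2)·row0  ⇒  L[2][0]=2, U row2=(0, 4, 0, 3)
  row3 ← row3 − (4)·row0  ⇒  L[3][0]=4, U row3=(0, 1, 4, 0)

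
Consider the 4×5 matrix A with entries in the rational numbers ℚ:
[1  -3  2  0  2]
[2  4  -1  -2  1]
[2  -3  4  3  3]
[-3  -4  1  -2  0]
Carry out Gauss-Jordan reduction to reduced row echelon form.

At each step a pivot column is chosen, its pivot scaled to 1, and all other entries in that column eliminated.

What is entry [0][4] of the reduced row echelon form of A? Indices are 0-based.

M[0][4] = 41/87

pivot(0,0)=1: scale R0 → (1, -3, 2, 0, 2)
  clear (1,0): R1 −= (2)R0 → (0, 10, -5, -2, -3)
  clear (2,0): R2 −= (2)R0 → (0, 3, 0, 3, -1)
  clear (3,0): R3 −= (-3)R0 → (0, -13, 7, -2, 6)
pivot(1,1)=10: scale R1 → (0, 1, -1/2, -1/5, -3/10)
  clear (0,1): R0 −= (-3)R1 → (1, 0, 1/2, -3/5, 11/10)
  clear (2,1): R2 −= (3)R1 → (0, 0, 3/2, 18/5, -1/10)
  clear (3,1): R3 −= (-13)R1 → (0, 0, 1/2, -23/5, 21/10)
pivot(2,2)=3/2: scale R2 → (0, 0, 1, 12/5, -1/15)
  clear (0,2): R0 −= (1/2)R2 → (1, 0, 0, -9/5, 17/15)
  clear (1,2): R1 −= (-1/2)R2 → (0, 1, 0, 1, -1/3)
  clear (3,2): R3 −= (1/2)R2 → (0, 0, 0, -29/5, 32/15)
pivot(3,3)=-29/5: scale R3 → (0, 0, 0, 1, -32/87)
  clear (0,3): R0 −= (-9/5)R3 → (1, 0, 0, 0, 41/87)
  clear (1,3): R1 −= (1)R3 → (0, 1, 0, 0, 1/29)
  clear (2,3): R2 −= (12/5)R3 → (0, 0, 1, 0, 71/87)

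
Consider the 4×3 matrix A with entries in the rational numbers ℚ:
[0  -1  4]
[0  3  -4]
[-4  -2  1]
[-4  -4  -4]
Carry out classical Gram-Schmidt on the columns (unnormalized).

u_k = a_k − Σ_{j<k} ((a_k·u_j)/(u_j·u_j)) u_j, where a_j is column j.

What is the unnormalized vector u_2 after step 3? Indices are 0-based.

Step 1: u_0 = a_0 = (0, 0, -4, -4).
Step 2: u_1 = a_1 − (3/4)·u_0 = (-1, 3, 1, -1).
Step 3: u_2 = a_2 − (3/8)·u_0 − (-11/12)·u_1 = (37/12, -5/4, 41/12, -41/12).

u_2 = (37/12, -5/4, 41/12, -41/12)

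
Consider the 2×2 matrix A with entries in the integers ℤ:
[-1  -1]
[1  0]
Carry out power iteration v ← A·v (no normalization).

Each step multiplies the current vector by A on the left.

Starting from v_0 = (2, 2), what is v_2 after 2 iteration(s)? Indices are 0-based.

v_0 = (2, 2).
v_1 = A·v_0 = (-4, 2).
v_2 = A·v_1 = (2, -4).

v_2 = (2, -4)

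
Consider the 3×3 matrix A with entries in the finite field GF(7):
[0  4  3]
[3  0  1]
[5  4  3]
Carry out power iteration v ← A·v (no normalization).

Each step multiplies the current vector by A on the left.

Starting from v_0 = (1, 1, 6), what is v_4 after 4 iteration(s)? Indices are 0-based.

v_0 = (1, 1, 6).
v_1 = A·v_0 = (1, 2, 6).
v_2 = A·v_1 = (5, 2, 3).
v_3 = A·v_2 = (3, 4, 0).
v_4 = A·v_3 = (2, 2, 3).

v_4 = (2, 2, 3)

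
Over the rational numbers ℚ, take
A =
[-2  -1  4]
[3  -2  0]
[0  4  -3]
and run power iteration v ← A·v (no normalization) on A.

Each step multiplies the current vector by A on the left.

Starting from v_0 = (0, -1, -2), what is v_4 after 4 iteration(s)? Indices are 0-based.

v_0 = (0, -1, -2).
v_1 = A·v_0 = (-7, 2, 2).
v_2 = A·v_1 = (20, -25, 2).
v_3 = A·v_2 = (-7, 110, -106).
v_4 = A·v_3 = (-520, -241, 758).

v_4 = (-520, -241, 758)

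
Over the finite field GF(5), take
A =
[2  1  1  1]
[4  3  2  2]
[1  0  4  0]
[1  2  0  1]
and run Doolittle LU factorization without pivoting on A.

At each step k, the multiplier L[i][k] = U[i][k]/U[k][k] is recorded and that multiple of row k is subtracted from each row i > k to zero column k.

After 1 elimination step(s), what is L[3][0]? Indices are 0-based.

L[3][0] = 3

k=0: U[0][0]=2
  eliminate (1,0): mult=2, new row 1: (0, 1, 0, 0); set L[1][0]=2
  eliminate (2,0): mult=3, new row 2: (0, 2, 1, 2); set L[2][0]=3
  eliminate (3,0): mult=3, new row 3: (0, 4, 2, 3); set L[3][0]=3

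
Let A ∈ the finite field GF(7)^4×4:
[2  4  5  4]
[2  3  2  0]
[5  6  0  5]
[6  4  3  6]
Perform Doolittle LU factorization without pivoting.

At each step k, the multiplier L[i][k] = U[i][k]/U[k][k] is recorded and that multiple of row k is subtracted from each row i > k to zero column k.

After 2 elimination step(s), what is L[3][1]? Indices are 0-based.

L[3][1] = 1

[col 0] pivot 2
  R1 -= 1*R0 → (0, 6, 4, 3)  (L[1][0] := 1)
  R2 -= 6*R0 → (0, 3, 5, 2)  (L[2][0] := 6)
  R3 -= 3*R0 → (0, 6, 2, 1)  (L[3][0] := 3)
[col 1] pivot 6
  R2 -= 4*R1 → (0, 0, 3, 4)  (L[2][1] := 4)
  R3 -= 1*R1 → (0, 0, 5, 5)  (L[3][1] := 1)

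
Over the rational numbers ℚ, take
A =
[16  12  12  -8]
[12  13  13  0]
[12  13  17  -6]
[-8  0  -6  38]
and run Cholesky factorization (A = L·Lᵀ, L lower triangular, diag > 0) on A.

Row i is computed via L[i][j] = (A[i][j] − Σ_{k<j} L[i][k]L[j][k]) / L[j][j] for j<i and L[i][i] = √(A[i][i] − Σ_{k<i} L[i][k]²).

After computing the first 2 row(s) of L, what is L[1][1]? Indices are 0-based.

Step 1: L[0][0] = √(16) = 4.
  L[1][0] = (12) / L[0][0] = 3.
Step 2: L[1][1] = √(4) = 2.

L[1][1] = 2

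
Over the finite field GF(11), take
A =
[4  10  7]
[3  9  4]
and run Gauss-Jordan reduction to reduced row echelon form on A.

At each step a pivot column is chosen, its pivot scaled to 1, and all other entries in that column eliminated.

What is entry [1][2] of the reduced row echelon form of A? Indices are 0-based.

pivot(0,0)=4: scale R0 → (1, 8, 10)
  clear (1,0): R1 −= (3)R0 → (0, 7, 7)
pivot(1,1)=7: scale R1 → (0, 1, 1)
  clear (0,1): R0 −= (8)R1 → (1, 0, 2)

M[1][2] = 1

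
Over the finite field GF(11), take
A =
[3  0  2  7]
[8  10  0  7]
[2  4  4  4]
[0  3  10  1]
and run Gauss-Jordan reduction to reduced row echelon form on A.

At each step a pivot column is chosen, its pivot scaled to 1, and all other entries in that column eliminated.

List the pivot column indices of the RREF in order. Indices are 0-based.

pivot(0,0)=3: scale R0 → (1, 0, 8, 6)
  clear (1,0): R1 −= (8)R0 → (0, 10, 2, 3)
  clear (2,0): R2 −= (2)R0 → (0, 4, 10, 3)
pivot(1,1)=10: scale R1 → (0, 1, 9, 8)
  clear (2,1): R2 −= (4)R1 → (0, 0, 7, 4)
  clear (3,1): R3 −= (3)R1 → (0, 0, 5, 10)
pivot(2,2)=7: scale R2 → (0, 0, 1, 10)
  clear (0,2): R0 −= (8)R2 → (1, 0, 0, 3)
  clear (1,2): R1 −= (9)R2 → (0, 1, 0, 6)
  clear (3,2): R3 −= (5)R2 → (0, 0, 0, 4)
pivot(3,3)=4: scale R3 → (0, 0, 0, 1)
  clear (0,3): R0 −= (3)R3 → (1, 0, 0, 0)
  clear (1,3): R1 −= (6)R3 → (0, 1, 0, 0)
  clear (2,3): R2 −= (10)R3 → (0, 0, 1, 0)

pivot columns: 0, 1, 2, 3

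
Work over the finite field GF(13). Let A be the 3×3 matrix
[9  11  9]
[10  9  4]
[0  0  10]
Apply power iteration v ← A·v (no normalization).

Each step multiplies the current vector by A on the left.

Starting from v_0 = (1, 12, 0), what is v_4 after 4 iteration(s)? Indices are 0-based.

v_0 = (1, 12, 0).
v_1 = A·v_0 = (11, 1, 0).
v_2 = A·v_1 = (6, 2, 0).
v_3 = A·v_2 = (11, 0, 0).
v_4 = A·v_3 = (8, 6, 0).

v_4 = (8, 6, 0)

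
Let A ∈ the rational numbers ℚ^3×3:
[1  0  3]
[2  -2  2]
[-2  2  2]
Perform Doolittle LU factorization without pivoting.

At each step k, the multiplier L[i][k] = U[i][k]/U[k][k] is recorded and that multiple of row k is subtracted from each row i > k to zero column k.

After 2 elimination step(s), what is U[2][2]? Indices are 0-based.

U[2][2] = 4

[col 0] pivot 1
  R1 -= 2*R0 → (0, -2, -4)  (L[1][0] := 2)
  R2 -= -2*R0 → (0, 2, 8)  (L[2][0] := -2)
[col 1] pivot -2
  R2 -= -1*R1 → (0, 0, 4)  (L[2][1] := -1)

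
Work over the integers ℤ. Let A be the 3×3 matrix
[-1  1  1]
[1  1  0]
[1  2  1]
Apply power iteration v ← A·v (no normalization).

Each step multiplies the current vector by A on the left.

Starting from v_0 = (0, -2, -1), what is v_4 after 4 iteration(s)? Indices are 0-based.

v_4 = (-22, -22, -57)

v_0 = (0, -2, -1).
v_1 = A·v_0 = (-3, -2, -5).
v_2 = A·v_1 = (-4, -5, -12).
v_3 = A·v_2 = (-13, -9, -26).
v_4 = A·v_3 = (-22, -22, -57).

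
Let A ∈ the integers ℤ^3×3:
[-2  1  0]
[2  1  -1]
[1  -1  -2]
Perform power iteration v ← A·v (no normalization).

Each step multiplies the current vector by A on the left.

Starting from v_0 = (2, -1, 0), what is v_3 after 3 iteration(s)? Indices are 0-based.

v_0 = (2, -1, 0).
v_1 = A·v_0 = (-5, 3, 3).
v_2 = A·v_1 = (13, -10, -14).
v_3 = A·v_2 = (-36, 30, 51).

v_3 = (-36, 30, 51)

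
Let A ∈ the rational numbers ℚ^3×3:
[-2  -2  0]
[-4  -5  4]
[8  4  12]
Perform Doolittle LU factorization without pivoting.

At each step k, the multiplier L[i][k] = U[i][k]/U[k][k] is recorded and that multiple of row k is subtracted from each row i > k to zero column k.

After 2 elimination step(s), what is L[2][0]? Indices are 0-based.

L[2][0] = -4

Step 1: pivot at (0,0) is -2.
  row1 ← row1 − (2)·row0  ⇒  L[1][0]=2, U row1=(0, -1, 4)
  row2 ← row2 − (-4)·row0  ⇒  L[2][0]=-4, U row2=(0, -4, 12)
Step 2: pivot at (1,1) is -1.
  row2 ← row2 − (4)·row1  ⇒  L[2][1]=4, U row2=(0, 0, -4)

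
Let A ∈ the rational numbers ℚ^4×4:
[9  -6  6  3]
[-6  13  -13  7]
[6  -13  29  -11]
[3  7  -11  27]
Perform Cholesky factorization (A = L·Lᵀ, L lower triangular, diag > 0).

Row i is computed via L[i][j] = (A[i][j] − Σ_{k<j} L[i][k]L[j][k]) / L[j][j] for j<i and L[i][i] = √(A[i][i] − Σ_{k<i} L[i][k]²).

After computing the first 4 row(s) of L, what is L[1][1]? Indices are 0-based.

Step 1: L[0][0] = √(9) = 3.
  L[1][0] = (-6) / L[0][0] = -2.
Step 2: L[1][1] = √(9) = 3.
  L[2][0] = (6) / L[0][0] = 2.
  L[2][1] = (-9) / L[1][1] = -3.
Step 3: L[2][2] = √(16) = 4.
  L[3][0] = (3) / L[0][0] = 1.
  L[3][1] = (9) / L[1][1] = 3.
  L[3][2] = (-4) / L[2][2] = -1.
Step 4: L[3][3] = √(16) = 4.

L[1][1] = 3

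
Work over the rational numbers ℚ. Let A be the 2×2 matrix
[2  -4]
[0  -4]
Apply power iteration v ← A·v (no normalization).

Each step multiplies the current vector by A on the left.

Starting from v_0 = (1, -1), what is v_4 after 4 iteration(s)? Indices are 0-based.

v_0 = (1, -1).
v_1 = A·v_0 = (6, 4).
v_2 = A·v_1 = (-4, -16).
v_3 = A·v_2 = (56, 64).
v_4 = A·v_3 = (-144, -256).

v_4 = (-144, -256)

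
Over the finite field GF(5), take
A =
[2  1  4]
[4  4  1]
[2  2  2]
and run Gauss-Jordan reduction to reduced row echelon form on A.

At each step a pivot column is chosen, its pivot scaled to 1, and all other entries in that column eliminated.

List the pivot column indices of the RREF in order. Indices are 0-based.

pivot columns: 0, 1, 2

step 1: normalize row 0 (÷2) = (1, 3, 2)
  row 1: subtract 4×row0 = (0, 2, 3)
  row 2: subtract 2×row0 = (0, 1, 3)
step 2: normalize row 1 (÷2) = (0, 1, 4)
  row 0: subtract 3×row1 = (1, 0, 0)
  row 2: subtract 1×row1 = (0, 0, 4)
step 3: normalize row 2 (÷4) = (0, 0, 1)
  row 1: subtract 4×row2 = (0, 1, 0)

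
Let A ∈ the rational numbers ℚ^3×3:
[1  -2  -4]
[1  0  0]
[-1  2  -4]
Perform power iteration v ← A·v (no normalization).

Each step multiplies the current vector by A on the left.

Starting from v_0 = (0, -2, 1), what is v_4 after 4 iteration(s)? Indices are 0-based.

v_4 = (480, -96, 800)

v_0 = (0, -2, 1).
v_1 = A·v_0 = (0, 0, -8).
v_2 = A·v_1 = (32, 0, 32).
v_3 = A·v_2 = (-96, 32, -160).
v_4 = A·v_3 = (480, -96, 800).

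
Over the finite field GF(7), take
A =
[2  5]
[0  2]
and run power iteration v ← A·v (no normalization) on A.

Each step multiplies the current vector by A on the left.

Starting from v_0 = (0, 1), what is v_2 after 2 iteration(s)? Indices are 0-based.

v_2 = (6, 4)

v_0 = (0, 1).
v_1 = A·v_0 = (5, 2).
v_2 = A·v_1 = (6, 4).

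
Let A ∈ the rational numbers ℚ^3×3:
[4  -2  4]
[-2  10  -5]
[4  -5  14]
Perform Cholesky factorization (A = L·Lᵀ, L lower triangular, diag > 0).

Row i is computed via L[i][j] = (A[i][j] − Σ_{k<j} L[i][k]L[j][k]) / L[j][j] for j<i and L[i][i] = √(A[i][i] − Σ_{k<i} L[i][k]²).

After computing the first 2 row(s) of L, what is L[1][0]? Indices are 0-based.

Step 1: L[0][0] = √(4) = 2.
  L[1][0] = (-2) / L[0][0] = -1.
Step 2: L[1][1] = √(9) = 3.

L[1][0] = -1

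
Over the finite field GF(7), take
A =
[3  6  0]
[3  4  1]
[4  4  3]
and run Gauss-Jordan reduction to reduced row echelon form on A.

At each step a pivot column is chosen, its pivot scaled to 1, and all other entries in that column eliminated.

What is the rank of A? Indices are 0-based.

pivot(0,0)=3: scale R0 → (1, 2, 0)
  clear (1,0): R1 −= (3)R0 → (0, 5, 1)
  clear (2,0): R2 −= (4)R0 → (0, 3, 3)
pivot(1,1)=5: scale R1 → (0, 1, 3)
  clear (0,1): R0 −= (2)R1 → (1, 0, 1)
  clear (2,1): R2 −= (3)R1 → (0, 0, 1)
pivot(2,2)=1: scale R2 → (0, 0, 1)
  clear (0,2): R0 −= (1)R2 → (1, 0, 0)
  clear (1,2): R1 −= (3)R2 → (0, 1, 0)

rank = 3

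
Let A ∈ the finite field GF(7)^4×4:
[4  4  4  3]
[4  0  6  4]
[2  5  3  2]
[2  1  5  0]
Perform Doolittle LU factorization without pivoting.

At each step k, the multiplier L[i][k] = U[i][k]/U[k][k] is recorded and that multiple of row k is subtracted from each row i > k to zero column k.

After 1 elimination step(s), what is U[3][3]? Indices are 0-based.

Step 1: pivot at (0,0) is 4.
  row1 ← row1 − (1)·row0  ⇒  L[1][0]=1, U row1=(0, 3, 2, 1)
  row2 ← row2 − (4)·row0  ⇒  L[2][0]=4, U row2=(0, 3, 1, 4)
  row3 ← row3 − (4)·row0  ⇒  L[3][0]=4, U row3=(0, 6, 3, 2)

U[3][3] = 2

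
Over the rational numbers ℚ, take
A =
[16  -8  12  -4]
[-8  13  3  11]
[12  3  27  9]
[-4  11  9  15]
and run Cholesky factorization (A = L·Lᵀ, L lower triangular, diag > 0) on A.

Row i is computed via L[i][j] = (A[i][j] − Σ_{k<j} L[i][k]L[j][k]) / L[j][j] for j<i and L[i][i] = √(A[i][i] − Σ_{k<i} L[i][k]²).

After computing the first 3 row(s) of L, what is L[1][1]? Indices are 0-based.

L[1][1] = 3

Step 1: L[0][0] = √(16) = 4.
  L[1][0] = (-8) / L[0][0] = -2.
Step 2: L[1][1] = √(9) = 3.
  L[2][0] = (12) / L[0][0] = 3.
  L[2][1] = (9) / L[1][1] = 3.
Step 3: L[2][2] = √(9) = 3.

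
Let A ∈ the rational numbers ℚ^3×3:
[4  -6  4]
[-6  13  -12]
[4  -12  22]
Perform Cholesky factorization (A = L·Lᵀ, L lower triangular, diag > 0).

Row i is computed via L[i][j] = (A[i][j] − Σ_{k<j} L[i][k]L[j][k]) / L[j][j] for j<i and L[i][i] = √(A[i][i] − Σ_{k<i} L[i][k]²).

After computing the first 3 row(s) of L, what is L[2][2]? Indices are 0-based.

L[2][2] = 3

Step 1: L[0][0] = √(4) = 2.
  L[1][0] = (-6) / L[0][0] = -3.
Step 2: L[1][1] = √(4) = 2.
  L[2][0] = (4) / L[0][0] = 2.
  L[2][1] = (-6) / L[1][1] = -3.
Step 3: L[2][2] = √(9) = 3.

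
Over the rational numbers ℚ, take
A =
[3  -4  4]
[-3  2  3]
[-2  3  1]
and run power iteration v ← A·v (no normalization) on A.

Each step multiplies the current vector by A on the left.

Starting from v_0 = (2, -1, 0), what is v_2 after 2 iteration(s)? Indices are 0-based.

v_2 = (34, -67, -51)

v_0 = (2, -1, 0).
v_1 = A·v_0 = (10, -8, -7).
v_2 = A·v_1 = (34, -67, -51).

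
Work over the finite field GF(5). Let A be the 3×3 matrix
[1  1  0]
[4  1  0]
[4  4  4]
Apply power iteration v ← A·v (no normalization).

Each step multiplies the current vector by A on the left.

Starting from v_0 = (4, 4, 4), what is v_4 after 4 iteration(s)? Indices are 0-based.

v_4 = (4, 4, 0)

v_0 = (4, 4, 4).
v_1 = A·v_0 = (3, 0, 3).
v_2 = A·v_1 = (3, 2, 4).
v_3 = A·v_2 = (0, 4, 1).
v_4 = A·v_3 = (4, 4, 0).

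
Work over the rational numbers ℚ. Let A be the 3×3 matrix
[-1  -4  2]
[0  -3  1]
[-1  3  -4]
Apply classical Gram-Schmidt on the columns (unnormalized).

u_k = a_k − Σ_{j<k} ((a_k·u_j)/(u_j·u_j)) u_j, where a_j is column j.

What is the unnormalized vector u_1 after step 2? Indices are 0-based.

Step 1: u_0 = a_0 = (-1, 0, -1).
Step 2: u_1 = a_1 − (1/2)·u_0 = (-7/2, -3, 7/2).

u_1 = (-7/2, -3, 7/2)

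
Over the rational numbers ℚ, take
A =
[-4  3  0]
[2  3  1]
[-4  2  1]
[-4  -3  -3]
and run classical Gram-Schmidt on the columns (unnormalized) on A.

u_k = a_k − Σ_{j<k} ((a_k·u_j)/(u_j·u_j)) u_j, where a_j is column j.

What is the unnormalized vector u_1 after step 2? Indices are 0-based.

u_1 = (37/13, 40/13, 24/13, -41/13)

Step 1: u_0 = a_0 = (-4, 2, -4, -4).
Step 2: u_1 = a_1 − (-1/26)·u_0 = (37/13, 40/13, 24/13, -41/13).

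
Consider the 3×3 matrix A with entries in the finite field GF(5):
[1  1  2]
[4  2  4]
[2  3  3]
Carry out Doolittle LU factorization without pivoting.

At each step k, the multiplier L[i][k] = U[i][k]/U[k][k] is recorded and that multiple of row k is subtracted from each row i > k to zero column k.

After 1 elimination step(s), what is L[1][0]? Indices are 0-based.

L[1][0] = 4

[col 0] pivot 1
  R1 -= 4*R0 → (0, 3, 1)  (L[1][0] := 4)
  R2 -= 2*R0 → (0, 1, 4)  (L[2][0] := 2)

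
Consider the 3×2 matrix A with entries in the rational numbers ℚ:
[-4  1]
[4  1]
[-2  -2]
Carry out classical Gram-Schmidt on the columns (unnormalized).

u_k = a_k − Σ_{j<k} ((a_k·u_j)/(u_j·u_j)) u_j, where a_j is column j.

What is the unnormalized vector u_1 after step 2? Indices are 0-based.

Step 1: u_0 = a_0 = (-4, 4, -2).
Step 2: u_1 = a_1 − (1/9)·u_0 = (13/9, 5/9, -16/9).

u_1 = (13/9, 5/9, -16/9)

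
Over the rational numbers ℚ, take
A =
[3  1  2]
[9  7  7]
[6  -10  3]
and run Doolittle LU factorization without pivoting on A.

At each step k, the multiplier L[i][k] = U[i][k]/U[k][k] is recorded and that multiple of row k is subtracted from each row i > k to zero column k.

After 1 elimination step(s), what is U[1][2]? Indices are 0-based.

U[1][2] = 1

Step 1: pivot at (0,0) is 3.
  row1 ← row1 − (3)·row0  ⇒  L[1][0]=3, U row1=(0, 4, 1)
  row2 ← row2 − (2)·row0  ⇒  L[2][0]=2, U row2=(0, -12, -1)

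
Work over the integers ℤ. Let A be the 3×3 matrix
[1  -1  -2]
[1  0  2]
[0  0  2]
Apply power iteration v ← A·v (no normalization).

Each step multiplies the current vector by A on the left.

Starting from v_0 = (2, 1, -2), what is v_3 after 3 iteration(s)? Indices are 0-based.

v_0 = (2, 1, -2).
v_1 = A·v_0 = (5, -2, -4).
v_2 = A·v_1 = (15, -3, -8).
v_3 = A·v_2 = (34, -1, -16).

v_3 = (34, -1, -16)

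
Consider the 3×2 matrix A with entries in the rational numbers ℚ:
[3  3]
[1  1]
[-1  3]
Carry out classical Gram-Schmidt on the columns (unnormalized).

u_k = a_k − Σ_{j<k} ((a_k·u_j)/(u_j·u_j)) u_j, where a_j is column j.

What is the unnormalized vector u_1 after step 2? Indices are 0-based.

u_1 = (12/11, 4/11, 40/11)

Step 1: u_0 = a_0 = (3, 1, -1).
Step 2: u_1 = a_1 − (7/11)·u_0 = (12/11, 4/11, 40/11).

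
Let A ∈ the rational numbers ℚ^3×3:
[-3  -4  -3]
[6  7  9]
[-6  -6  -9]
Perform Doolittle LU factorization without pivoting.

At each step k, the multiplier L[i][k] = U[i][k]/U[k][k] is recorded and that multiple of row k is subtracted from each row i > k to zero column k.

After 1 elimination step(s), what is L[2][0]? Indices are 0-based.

L[2][0] = 2

k=0: U[0][0]=-3
  eliminate (1,0): mult=-2, new row 1: (0, -1, 3); set L[1][0]=-2
  eliminate (2,0): mult=2, new row 2: (0, 2, -3); set L[2][0]=2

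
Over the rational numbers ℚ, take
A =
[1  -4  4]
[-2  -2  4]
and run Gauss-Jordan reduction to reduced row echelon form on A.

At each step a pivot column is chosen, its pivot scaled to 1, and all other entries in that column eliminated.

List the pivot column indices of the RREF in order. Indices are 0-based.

step 1: normalize row 0 (÷1) = (1, -4, 4)
  row 1: subtract -2×row0 = (0, -10, 12)
step 2: normalize row 1 (÷-10) = (0, 1, -6/5)
  row 0: subtract -4×row1 = (1, 0, -4/5)

pivot columns: 0, 1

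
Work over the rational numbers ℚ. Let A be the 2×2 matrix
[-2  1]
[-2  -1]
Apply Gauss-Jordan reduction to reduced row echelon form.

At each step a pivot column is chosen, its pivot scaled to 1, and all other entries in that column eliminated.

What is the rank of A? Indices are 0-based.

step 1: normalize row 0 (÷-2) = (1, -1/2)
  row 1: subtract -2×row0 = (0, -2)
step 2: normalize row 1 (÷-2) = (0, 1)
  row 0: subtract -1/2×row1 = (1, 0)

rank = 2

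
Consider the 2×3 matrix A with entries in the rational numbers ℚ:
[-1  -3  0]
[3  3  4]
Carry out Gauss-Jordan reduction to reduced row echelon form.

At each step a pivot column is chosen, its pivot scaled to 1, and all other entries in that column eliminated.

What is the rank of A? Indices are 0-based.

rank = 2

[1] R0 /= -1  ⇒  (1, 3, 0)
     R1 -= 3·R0  ⇒  (0, -6, 4)
[2] R1 /= -6  ⇒  (0, 1, -2/3)
     R0 -= 3·R1  ⇒  (1, 0, 2)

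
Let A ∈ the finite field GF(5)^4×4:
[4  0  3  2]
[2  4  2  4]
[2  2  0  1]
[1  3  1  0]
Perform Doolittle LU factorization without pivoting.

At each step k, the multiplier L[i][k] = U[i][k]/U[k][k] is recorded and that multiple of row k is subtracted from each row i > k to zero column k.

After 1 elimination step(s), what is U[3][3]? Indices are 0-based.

U[3][3] = 2

Step 1: pivot at (0,0) is 4.
  row1 ← row1 − (3)·row0  ⇒  L[1][0]=3, U row1=(0, 4, 3, 3)
  row2 ← row2 − (3)·row0  ⇒  L[2][0]=3, U row2=(0, 2, 1, 0)
  row3 ← row3 − (4)·row0  ⇒  L[3][0]=4, U row3=(0, 3, 4, 2)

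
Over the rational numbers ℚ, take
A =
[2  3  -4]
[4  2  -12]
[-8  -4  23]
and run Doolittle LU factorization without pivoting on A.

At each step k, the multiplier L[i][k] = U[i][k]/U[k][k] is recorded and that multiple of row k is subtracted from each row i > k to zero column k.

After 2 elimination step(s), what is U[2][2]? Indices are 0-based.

U[2][2] = -1

Step 1: pivot at (0,0) is 2.
  row1 ← row1 − (2)·row0  ⇒  L[1][0]=2, U row1=(0, -4, -4)
  row2 ← row2 − (-4)·row0  ⇒  L[2][0]=-4, U row2=(0, 8, 7)
Step 2: pivot at (1,1) is -4.
  row2 ← row2 − (-2)·row1  ⇒  L[2][1]=-2, U row2=(0, 0, -1)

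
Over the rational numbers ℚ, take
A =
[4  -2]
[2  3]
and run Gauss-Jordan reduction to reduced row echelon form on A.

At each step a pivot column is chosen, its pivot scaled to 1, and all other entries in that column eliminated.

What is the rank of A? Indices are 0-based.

rank = 2

step 1: normalize row 0 (÷4) = (1, -1/2)
  row 1: subtract 2×row0 = (0, 4)
step 2: normalize row 1 (÷4) = (0, 1)
  row 0: subtract -1/2×row1 = (1, 0)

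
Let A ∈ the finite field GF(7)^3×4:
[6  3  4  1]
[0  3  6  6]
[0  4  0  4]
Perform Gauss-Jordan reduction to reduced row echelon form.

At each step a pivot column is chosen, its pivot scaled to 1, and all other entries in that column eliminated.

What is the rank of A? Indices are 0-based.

pivot(0,0)=6: scale R0 → (1, 4, 3, 6)
pivot(1,1)=3: scale R1 → (0, 1, 2, 2)
  clear (0,1): R0 −= (4)R1 → (1, 0, 2, 5)
  clear (2,1): R2 −= (4)R1 → (0, 0, 6, 3)
pivot(2,2)=6: scale R2 → (0, 0, 1, 4)
  clear (0,2): R0 −= (2)R2 → (1, 0, 0, 4)
  clear (1,2): R1 −= (2)R2 → (0, 1, 0, 1)

rank = 3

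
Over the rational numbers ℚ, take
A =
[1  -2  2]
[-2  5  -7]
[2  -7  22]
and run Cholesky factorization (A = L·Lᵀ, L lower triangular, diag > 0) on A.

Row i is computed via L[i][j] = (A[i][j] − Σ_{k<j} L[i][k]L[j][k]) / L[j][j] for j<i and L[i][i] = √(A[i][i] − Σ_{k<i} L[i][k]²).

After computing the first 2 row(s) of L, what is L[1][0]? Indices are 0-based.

L[1][0] = -2

Step 1: L[0][0] = √(1) = 1.
  L[1][0] = (-2) / L[0][0] = -2.
Step 2: L[1][1] = √(1) = 1.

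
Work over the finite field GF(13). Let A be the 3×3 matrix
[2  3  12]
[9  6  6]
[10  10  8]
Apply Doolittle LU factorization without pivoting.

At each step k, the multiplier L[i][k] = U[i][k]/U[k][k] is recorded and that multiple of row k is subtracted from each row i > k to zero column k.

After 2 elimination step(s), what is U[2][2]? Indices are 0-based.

U[2][2] = 6

k=0: U[0][0]=2
  eliminate (1,0): mult=11, new row 1: (0, 12, 4); set L[1][0]=11
  eliminate (2,0): mult=5, new row 2: (0, 8, 0); set L[2][0]=5
k=1: U[1][1]=12
  eliminate (2,1): mult=5, new row 2: (0, 0, 6); set L[2][1]=5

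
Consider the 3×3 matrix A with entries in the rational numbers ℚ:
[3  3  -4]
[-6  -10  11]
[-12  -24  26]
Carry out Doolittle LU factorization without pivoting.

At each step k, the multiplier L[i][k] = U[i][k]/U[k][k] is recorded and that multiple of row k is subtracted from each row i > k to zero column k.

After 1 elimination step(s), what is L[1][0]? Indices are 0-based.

L[1][0] = -2

Step 1: pivot at (0,0) is 3.
  row1 ← row1 − (-2)·row0  ⇒  L[1][0]=-2, U row1=(0, -4, 3)
  row2 ← row2 − (-4)·row0  ⇒  L[2][0]=-4, U row2=(0, -12, 10)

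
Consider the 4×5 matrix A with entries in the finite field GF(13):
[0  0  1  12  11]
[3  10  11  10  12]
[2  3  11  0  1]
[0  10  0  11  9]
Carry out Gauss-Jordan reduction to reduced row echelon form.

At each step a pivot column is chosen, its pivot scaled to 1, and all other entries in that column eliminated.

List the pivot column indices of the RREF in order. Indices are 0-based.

pivot columns: 0, 1, 2, 3

[1] R0 <-> R1
[1] R0 /= 3  ⇒  (1, 12, 8, 12, 4)
     R2 -= 2·R0  ⇒  (0, 5, 8, 2, 6)
[2] R1 <-> R2
[2] R1 /= 5  ⇒  (0, 1, 12, 3, 9)
     R0 -= 12·R1  ⇒  (1, 0, 7, 2, 0)
     R3 -= 10·R1  ⇒  (0, 0, 10, 7, 10)
[3] R2 /= 1  ⇒  (0, 0, 1, 12, 11)
     R0 -= 7·R2  ⇒  (1, 0, 0, 9, 1)
     R1 -= 12·R2  ⇒  (0, 1, 0, 2, 7)
     R3 -= 10·R2  ⇒  (0, 0, 0, 4, 4)
[4] R3 /= 4  ⇒  (0, 0, 0, 1, 1)
     R0 -= 9·R3  ⇒  (1, 0, 0, 0, 5)
     R1 -= 2·R3  ⇒  (0, 1, 0, 0, 5)
     R2 -= 12·R3  ⇒  (0, 0, 1, 0, 12)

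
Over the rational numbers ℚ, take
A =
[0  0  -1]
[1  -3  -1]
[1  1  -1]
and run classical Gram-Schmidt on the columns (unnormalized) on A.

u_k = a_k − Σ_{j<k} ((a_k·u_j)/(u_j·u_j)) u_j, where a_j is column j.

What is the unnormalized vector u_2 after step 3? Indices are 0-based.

u_2 = (-1, 0, 0)

Step 1: u_0 = a_0 = (0, 1, 1).
Step 2: u_1 = a_1 − (-1)·u_0 = (0, -2, 2).
Step 3: u_2 = a_2 − (-1)·u_0 − (0)·u_1 = (-1, 0, 0).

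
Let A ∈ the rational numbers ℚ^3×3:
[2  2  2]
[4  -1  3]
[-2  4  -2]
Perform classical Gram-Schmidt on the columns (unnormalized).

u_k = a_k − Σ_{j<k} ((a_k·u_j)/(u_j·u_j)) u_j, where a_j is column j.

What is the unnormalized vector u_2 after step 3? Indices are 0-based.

u_2 = (21/55, -18/55, -3/11)

Step 1: u_0 = a_0 = (2, 4, -2).
Step 2: u_1 = a_1 − (-1/3)·u_0 = (8/3, 1/3, 10/3).
Step 3: u_2 = a_2 − (5/6)·u_0 − (-1/55)·u_1 = (21/55, -18/55, -3/11).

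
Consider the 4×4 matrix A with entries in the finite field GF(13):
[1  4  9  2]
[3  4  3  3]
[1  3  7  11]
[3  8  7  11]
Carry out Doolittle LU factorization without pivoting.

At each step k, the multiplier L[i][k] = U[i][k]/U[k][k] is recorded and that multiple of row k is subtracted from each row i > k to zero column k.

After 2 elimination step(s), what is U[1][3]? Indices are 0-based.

[col 0] pivot 1
  R1 -= 3*R0 → (0, 5, 2, 10)  (L[1][0] := 3)
  R2 -= 1*R0 → (0, 12, 11, 9)  (L[2][0] := 1)
  R3 -= 3*R0 → (0, 9, 6, 5)  (L[3][0] := 3)
[col 1] pivot 5
  R2 -= 5*R1 → (0, 0, 1, 11)  (L[2][1] := 5)
  R3 -= 7*R1 → (0, 0, 5, 0)  (L[3][1] := 7)

U[1][3] = 10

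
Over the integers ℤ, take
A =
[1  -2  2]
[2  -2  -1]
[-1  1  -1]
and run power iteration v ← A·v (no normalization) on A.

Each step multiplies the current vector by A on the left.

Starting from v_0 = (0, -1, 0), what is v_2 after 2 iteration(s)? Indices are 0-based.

v_2 = (-4, 1, 1)

v_0 = (0, -1, 0).
v_1 = A·v_0 = (2, 2, -1).
v_2 = A·v_1 = (-4, 1, 1).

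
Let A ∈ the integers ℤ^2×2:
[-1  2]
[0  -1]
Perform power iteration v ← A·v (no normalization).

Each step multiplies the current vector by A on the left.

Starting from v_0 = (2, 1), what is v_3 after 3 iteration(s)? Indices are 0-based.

v_3 = (4, -1)

v_0 = (2, 1).
v_1 = A·v_0 = (0, -1).
v_2 = A·v_1 = (-2, 1).
v_3 = A·v_2 = (4, -1).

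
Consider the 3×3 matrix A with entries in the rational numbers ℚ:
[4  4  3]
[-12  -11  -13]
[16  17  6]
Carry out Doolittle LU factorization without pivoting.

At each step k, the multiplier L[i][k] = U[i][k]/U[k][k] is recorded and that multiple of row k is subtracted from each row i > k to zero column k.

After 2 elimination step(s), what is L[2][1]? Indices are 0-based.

L[2][1] = 1

Step 1: pivot at (0,0) is 4.
  row1 ← row1 − (-3)·row0  ⇒  L[1][0]=-3, U row1=(0, 1, -4)
  row2 ← row2 − (4)·row0  ⇒  L[2][0]=4, U row2=(0, 1, -6)
Step 2: pivot at (1,1) is 1.
  row2 ← row2 − (1)·row1  ⇒  L[2][1]=1, U row2=(0, 0, -2)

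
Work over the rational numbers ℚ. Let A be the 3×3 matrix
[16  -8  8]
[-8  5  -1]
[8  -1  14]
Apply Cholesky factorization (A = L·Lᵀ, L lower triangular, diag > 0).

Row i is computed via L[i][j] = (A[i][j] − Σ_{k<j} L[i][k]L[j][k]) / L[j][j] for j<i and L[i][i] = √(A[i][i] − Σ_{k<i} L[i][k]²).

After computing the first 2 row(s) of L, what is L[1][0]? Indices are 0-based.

L[1][0] = -2

Step 1: L[0][0] = √(16) = 4.
  L[1][0] = (-8) / L[0][0] = -2.
Step 2: L[1][1] = √(1) = 1.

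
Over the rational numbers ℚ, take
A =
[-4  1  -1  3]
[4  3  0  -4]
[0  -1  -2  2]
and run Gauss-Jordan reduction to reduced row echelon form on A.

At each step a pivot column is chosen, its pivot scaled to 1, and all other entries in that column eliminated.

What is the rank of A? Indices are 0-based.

pivot(0,0)=-4: scale R0 → (1, -1/4, 1/4, -3/4)
  clear (1,0): R1 −= (4)R0 → (0, 4, -1, -1)
pivot(1,1)=4: scale R1 → (0, 1, -1/4, -1/4)
  clear (0,1): R0 −= (-1/4)R1 → (1, 0, 3/16, -13/16)
  clear (2,1): R2 −= (-1)R1 → (0, 0, -9/4, 7/4)
pivot(2,2)=-9/4: scale R2 → (0, 0, 1, -7/9)
  clear (0,2): R0 −= (3/16)R2 → (1, 0, 0, -2/3)
  clear (1,2): R1 −= (-1/4)R2 → (0, 1, 0, -4/9)

rank = 3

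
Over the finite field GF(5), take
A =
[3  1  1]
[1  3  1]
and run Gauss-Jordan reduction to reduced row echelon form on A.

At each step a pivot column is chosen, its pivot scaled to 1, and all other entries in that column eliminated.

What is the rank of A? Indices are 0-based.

pivot(0,0)=3: scale R0 → (1, 2, 2)
  clear (1,0): R1 −= (1)R0 → (0, 1, 4)
pivot(1,1)=1: scale R1 → (0, 1, 4)
  clear (0,1): R0 −= (2)R1 → (1, 0, 4)

rank = 2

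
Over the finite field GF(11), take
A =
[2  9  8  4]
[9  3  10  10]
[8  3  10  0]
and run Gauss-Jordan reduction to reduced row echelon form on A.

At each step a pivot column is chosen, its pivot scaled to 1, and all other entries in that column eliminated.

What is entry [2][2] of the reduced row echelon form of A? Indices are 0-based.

M[2][2] = 0

step 1: normalize row 0 (÷2) = (1, 10, 4, 2)
  row 1: subtract 9×row0 = (0, 1, 7, 3)
  row 2: subtract 8×row0 = (0, 0, 0, 6)
step 2: normalize row 1 (÷1) = (0, 1, 7, 3)
  row 0: subtract 10×row1 = (1, 0, 0, 5)
skip col 2 (zero from row 2)
step 3: normalize row 2 (÷6) = (0, 0, 0, 1)
  row 0: subtract 5×row2 = (1, 0, 0, 0)
  row 1: subtract 3×row2 = (0, 1, 7, 0)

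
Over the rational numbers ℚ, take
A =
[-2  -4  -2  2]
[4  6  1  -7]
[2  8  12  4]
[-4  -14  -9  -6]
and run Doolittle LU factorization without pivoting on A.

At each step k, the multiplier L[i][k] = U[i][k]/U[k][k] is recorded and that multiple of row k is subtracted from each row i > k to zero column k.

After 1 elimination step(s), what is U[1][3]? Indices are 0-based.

U[1][3] = -3

[col 0] pivot -2
  R1 -= -2*R0 → (0, -2, -3, -3)  (L[1][0] := -2)
  R2 -= -1*R0 → (0, 4, 10, 6)  (L[2][0] := -1)
  R3 -= 2*R0 → (0, -6, -5, -10)  (L[3][0] := 2)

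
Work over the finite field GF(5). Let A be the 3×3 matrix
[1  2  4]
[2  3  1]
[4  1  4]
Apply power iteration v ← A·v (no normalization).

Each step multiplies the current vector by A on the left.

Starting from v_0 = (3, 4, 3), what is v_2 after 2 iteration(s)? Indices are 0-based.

v_2 = (2, 2, 0)

v_0 = (3, 4, 3).
v_1 = A·v_0 = (3, 1, 3).
v_2 = A·v_1 = (2, 2, 0).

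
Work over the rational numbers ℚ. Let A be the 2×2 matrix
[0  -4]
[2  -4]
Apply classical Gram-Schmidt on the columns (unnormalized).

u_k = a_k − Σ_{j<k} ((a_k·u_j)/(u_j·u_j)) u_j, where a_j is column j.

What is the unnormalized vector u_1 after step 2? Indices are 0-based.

u_1 = (-4, 0)

Step 1: u_0 = a_0 = (0, 2).
Step 2: u_1 = a_1 − (-2)·u_0 = (-4, 0).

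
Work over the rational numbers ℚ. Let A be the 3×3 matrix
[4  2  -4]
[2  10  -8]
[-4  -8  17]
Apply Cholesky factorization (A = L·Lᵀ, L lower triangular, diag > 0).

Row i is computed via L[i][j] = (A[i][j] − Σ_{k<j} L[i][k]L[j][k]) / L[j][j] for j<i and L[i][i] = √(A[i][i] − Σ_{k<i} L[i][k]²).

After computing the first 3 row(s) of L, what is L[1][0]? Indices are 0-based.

L[1][0] = 1

Step 1: L[0][0] = √(4) = 2.
  L[1][0] = (2) / L[0][0] = 1.
Step 2: L[1][1] = √(9) = 3.
  L[2][0] = (-4) / L[0][0] = -2.
  L[2][1] = (-6) / L[1][1] = -2.
Step 3: L[2][2] = √(9) = 3.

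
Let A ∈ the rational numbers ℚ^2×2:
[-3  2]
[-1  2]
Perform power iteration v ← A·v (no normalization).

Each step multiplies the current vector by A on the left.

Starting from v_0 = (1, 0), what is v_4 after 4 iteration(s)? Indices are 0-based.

v_0 = (1, 0).
v_1 = A·v_0 = (-3, -1).
v_2 = A·v_1 = (7, 1).
v_3 = A·v_2 = (-19, -5).
v_4 = A·v_3 = (47, 9).

v_4 = (47, 9)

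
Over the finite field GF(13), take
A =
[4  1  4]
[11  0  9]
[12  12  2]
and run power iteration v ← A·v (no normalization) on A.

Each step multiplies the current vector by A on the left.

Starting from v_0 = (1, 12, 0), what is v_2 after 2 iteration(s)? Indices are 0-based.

v_2 = (10, 7, 12)

v_0 = (1, 12, 0).
v_1 = A·v_0 = (3, 11, 0).
v_2 = A·v_1 = (10, 7, 12).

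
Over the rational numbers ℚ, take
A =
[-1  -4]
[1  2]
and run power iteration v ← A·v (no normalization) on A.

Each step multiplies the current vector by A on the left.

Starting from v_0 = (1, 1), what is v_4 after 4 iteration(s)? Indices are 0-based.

v_4 = (17, -7)

v_0 = (1, 1).
v_1 = A·v_0 = (-5, 3).
v_2 = A·v_1 = (-7, 1).
v_3 = A·v_2 = (3, -5).
v_4 = A·v_3 = (17, -7).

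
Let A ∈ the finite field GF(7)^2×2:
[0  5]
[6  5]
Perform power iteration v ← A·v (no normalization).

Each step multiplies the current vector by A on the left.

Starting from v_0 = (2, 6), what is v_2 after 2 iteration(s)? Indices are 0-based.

v_2 = (0, 5)

v_0 = (2, 6).
v_1 = A·v_0 = (2, 0).
v_2 = A·v_1 = (0, 5).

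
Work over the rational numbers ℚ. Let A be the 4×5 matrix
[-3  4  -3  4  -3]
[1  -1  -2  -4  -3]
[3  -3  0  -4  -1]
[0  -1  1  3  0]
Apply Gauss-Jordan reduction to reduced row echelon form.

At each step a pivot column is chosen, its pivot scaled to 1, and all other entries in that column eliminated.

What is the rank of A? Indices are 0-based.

rank = 4

[1] R0 /= -3  ⇒  (1, -4/3, 1, -4/3, 1)
     R1 -= 1·R0  ⇒  (0, 1/3, -3, -8/3, -4)
     R2 -= 3·R0  ⇒  (0, 1, -3, 0, -4)
[2] R1 /= 1/3  ⇒  (0, 1, -9, -8, -12)
     R0 -= -4/3·R1  ⇒  (1, 0, -11, -12, -15)
     R2 -= 1·R1  ⇒  (0, 0, 6, 8, 8)
     R3 -= -1·R1  ⇒  (0, 0, -8, -5, -12)
[3] R2 /= 6  ⇒  (0, 0, 1, 4/3, 4/3)
     R0 -= -11·R2  ⇒  (1, 0, 0, 8/3, -1/3)
     R1 -= -9·R2  ⇒  (0, 1, 0, 4, 0)
     R3 -= -8·R2  ⇒  (0, 0, 0, 17/3, -4/3)
[4] R3 /= 17/3  ⇒  (0, 0, 0, 1, -4/17)
     R0 -= 8/3·R3  ⇒  (1, 0, 0, 0, 5/17)
     R1 -= 4·R3  ⇒  (0, 1, 0, 0, 16/17)
     R2 -= 4/3·R3  ⇒  (0, 0, 1, 0, 28/17)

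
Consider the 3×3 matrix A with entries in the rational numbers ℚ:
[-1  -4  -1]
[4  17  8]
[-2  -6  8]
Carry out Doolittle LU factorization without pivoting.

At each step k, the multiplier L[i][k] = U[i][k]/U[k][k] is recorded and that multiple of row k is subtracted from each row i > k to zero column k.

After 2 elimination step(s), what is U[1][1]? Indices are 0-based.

k=0: U[0][0]=-1
  eliminate (1,0): mult=-4, new row 1: (0, 1, 4); set L[1][0]=-4
  eliminate (2,0): mult=2, new row 2: (0, 2, 10); set L[2][0]=2
k=1: U[1][1]=1
  eliminate (2,1): mult=2, new row 2: (0, 0, 2); set L[2][1]=2

U[1][1] = 1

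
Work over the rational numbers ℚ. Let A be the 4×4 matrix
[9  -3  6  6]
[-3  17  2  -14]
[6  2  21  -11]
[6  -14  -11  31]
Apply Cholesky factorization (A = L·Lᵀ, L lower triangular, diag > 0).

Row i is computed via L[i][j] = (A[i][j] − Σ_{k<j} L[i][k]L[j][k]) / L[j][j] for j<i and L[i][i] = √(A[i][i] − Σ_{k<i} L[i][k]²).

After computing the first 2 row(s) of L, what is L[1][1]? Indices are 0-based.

L[1][1] = 4

Step 1: L[0][0] = √(9) = 3.
  L[1][0] = (-3) / L[0][0] = -1.
Step 2: L[1][1] = √(16) = 4.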